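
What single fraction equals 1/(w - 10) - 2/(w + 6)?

Common denominator (w - 10)(w + 6). Numerator: 1(w + 6) - 2(w - 10) = (w + 6) - (2w - 20) = -w + 26
Result: (-w + 26)/[(w - 10)(w + 6)]


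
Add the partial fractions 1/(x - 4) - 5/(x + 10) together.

Common denominator (x - 4)(x + 10). Numerator: 1(x + 10) - 5(x - 4) = (x + 10) - (5x - 20) = -4x + 30
Result: (-4x + 30)/[(x - 4)(x + 10)]


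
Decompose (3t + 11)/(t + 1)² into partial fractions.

(3t + 11) = α(t + 1) + β. At t = -1: β = 3·(-1) + 11 = 8. Coeff of t: α = 3
Result: 3/(t + 1) + 8/(t + 1)²


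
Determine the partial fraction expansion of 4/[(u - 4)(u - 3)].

4/(u - 4)(u - 3) = A/(u - 4) + B/(u - 3). A = 4/(4 - 3) = 4, B = 4/(3 - 4) = -4
Result: 4/(u - 4) - 4/(u - 3)


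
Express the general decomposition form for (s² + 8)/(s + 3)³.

Repeated linear factor (power 3): A/(s + 3) + B/(s + 3)² + C/(s + 3)³


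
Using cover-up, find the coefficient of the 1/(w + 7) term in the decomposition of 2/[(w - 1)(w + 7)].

Cover (w + 7), set w=-7: 2/((w - 1) at w=-7) = 2/(-8) = -1/4


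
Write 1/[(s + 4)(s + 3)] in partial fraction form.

1/(s + 4)(s + 3) = A/(s + 4) + B/(s + 3). A = 1/(-4 + 3) = -1, B = 1/(-3 + 4) = 1
Result: -1/(s + 4) + 1/(s + 3)


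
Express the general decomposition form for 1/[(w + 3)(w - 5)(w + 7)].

Three distinct linear factors: A/(w + 3) + B/(w - 5) + C/(w + 7)


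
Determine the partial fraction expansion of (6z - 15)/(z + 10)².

(6z - 15) = P(z + 10) + Q. At z = -10: Q = 6·(-10) - 15 = -75. Coeff of z: P = 6
Result: 6/(z + 10) - 75/(z + 10)²


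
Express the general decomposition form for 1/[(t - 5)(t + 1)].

Distinct linear factors: P/(t - 5) + Q/(t + 1)


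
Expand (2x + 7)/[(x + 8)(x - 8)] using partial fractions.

At x=-8: P = (2·(-8) + 7)/(-8 - 8) = 9/16. At x=8: Q = (2·8 + 7)/(8 + 8) = 23/16
Result: (9/16)/(x + 8) + (23/16)/(x - 8)


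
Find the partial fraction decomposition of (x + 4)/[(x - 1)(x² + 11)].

At x=1: α = (1·1 + 4)/(1² + 11) = 5/12. β = -α = -5/12, γ = 1 - 1·α = 7/12
Result: (5/12)/(x - 1) - ((5/12)x - 7/12)/(x² + 11)


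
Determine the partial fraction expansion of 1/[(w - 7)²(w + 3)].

Cover-up at w=-3: γ = 1/(-3 - 7)² = 1/100. Cover-up at w=7: β = 1/(7 + 3) = 1/10. Comparing w² coeff: α = -γ = -1/100
Result: (-1/100)/(w - 7) + (1/10)/(w - 7)² + (1/100)/(w + 3)


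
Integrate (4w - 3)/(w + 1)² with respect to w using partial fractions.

Decompose: A = 4, B = 4·(-1) - 3 = -7, so (4w - 3)/(w + 1)² = 4/(w + 1) - 7/(w + 1)². Integrate: ∫ A/(w + 1) dw = 4 ln|(w + 1)|; ∫ B/(w + 1)² dw = 7/(w + 1). Sum: 4 ln|(w + 1)| + 7/(w + 1) + C


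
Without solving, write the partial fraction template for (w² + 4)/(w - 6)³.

Repeated linear factor (power 3): A/(w - 6) + B/(w - 6)² + C/(w - 6)³


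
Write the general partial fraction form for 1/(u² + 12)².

Repeated quadratic factor: (Au + B)/(u² + 12) + (Cu + D)/(u² + 12)²


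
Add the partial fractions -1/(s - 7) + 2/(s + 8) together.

Common denominator (s - 7)(s + 8). Numerator: -1(s + 8) + 2(s - 7) = (-s - 8) + (2s - 14) = s - 22
Result: (s - 22)/[(s - 7)(s + 8)]


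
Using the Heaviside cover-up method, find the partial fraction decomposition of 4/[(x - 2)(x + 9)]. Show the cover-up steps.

Cover (x - 2): set x=2, get P = 4/(2 + 9) = 4/11. Cover (x + 9): set x=-9, get Q = 4/(-9 - 2) = -4/11.
Result: (4/11)/(x - 2) - (4/11)/(x + 9)


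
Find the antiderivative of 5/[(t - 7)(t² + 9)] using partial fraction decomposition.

Cover-up at t=7: P = 5/(7²+9) = 5/58. Coeff matching: Q = -5/58, R = -35/58. Decomposition: (5/58)/(t - 7) - ((5/58)t + 35/58)/(t² + 9). Integrate: linear → ln, quadratic → (1/2)ln + arctan: (5/58) ln|(t - 7)| - (5/116) ln(t² + 9) - (35/174) arctan(t/3) + C


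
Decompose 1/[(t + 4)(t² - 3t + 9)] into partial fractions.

Cover-up at t = -4: α = 1/((-4)² - 3·(-4) + 9) = 1/37. Then β = -α = -1/37, γ = -α·(-3 - 4) = 7/37
Result: (1/37)/(t + 4) - ((1/37)t - 7/37)/(t² - 3t + 9)


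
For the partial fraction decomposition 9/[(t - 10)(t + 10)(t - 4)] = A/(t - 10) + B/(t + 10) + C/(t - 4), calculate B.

Cover-up at t = -10: B = 9/[(-10 - 10)(-10 - 4)] = 9/[(-20)(-14)] = 9/280


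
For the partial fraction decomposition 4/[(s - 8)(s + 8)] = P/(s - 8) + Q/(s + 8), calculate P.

Cover-up at s = 8: P = 4/(8 + 8) = 4/16 = 1/4


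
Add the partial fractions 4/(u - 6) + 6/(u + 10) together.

Common denominator (u - 6)(u + 10). Numerator: 4(u + 10) + 6(u - 6) = (4u + 40) + (6u - 36) = 10u + 4
Result: (10u + 4)/[(u - 6)(u + 10)]


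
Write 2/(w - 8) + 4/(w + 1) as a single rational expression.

Common denominator (w - 8)(w + 1). Numerator: 2(w + 1) + 4(w - 8) = (2w + 2) + (4w - 32) = 6w - 30
Result: (6w - 30)/[(w - 8)(w + 1)]


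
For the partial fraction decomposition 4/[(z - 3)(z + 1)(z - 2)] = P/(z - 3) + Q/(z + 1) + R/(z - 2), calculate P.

Cover-up at z = 3: P = 4/[(3 + 1)(3 - 2)] = 4/[(4)(1)] = 4/4 = 1


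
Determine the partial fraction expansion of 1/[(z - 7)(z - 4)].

1/(z - 7)(z - 4) = P/(z - 7) + Q/(z - 4). P = 1/(7 - 4) = 1/3, Q = 1/(4 - 7) = -1/3
Result: (1/3)/(z - 7) - (1/3)/(z - 4)


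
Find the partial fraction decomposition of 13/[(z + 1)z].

13/(z + 1)z = A/(z + 1) + B/z. A = 13/(-1 - 0) = -13, B = 13/(0 + 1) = 13
Result: -13/(z + 1) + 13/z


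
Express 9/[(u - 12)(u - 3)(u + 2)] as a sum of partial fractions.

Using cover-up method: A = 1/14, B = -1/5, C = 9/70
Result: (1/14)/(u - 12) - (1/5)/(u - 3) + (9/70)/(u + 2)


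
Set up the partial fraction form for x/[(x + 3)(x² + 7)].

Linear + irreducible quadratic: A/(x + 3) + (Bx + C)/(x² + 7)


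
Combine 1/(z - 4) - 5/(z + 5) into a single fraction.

Common denominator (z - 4)(z + 5). Numerator: 1(z + 5) - 5(z - 4) = (z + 5) - (5z - 20) = -4z + 25
Result: (-4z + 25)/[(z - 4)(z + 5)]


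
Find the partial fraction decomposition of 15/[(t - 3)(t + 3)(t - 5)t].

Using Heaviside cover-up: (-5/12)/(t - 3) - (5/48)/(t + 3) + (3/16)/(t - 5) + (1/3)/t


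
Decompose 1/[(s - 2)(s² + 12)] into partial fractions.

Cover-up at s = 2: α = 1/(2² + 12) = 1/16. Then β = -α = -1/16, γ = -α·(0 + 2) = -1/8
Result: (1/16)/(s - 2) - ((1/16)s + 1/8)/(s² + 12)


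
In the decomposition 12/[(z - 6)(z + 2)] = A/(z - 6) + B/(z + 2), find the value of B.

Cover-up at z = -2: B = 12/(-2 - 6) = -12/8 = -3/2


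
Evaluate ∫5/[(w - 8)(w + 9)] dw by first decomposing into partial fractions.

Decompose: 5/[(w - 8)(w + 9)] = (5/17)/(w - 8) - (5/17)/(w + 9). Integrate each term: (5/17) ln|(w - 8)| - (5/17) ln|(w + 9)| + C


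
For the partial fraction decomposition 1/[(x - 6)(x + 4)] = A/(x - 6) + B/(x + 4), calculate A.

Cover-up at x = 6: A = 1/(6 + 4) = 1/10


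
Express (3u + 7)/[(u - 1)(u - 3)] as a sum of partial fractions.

At u=1: α = (3·1 + 7)/(1 - 3) = -5. At u=3: β = (3·3 + 7)/(3 - 1) = 8
Result: -5/(u - 1) + 8/(u - 3)


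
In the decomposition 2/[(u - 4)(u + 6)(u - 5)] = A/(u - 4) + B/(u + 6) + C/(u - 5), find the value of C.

Cover-up at u = 5: C = 2/[(5 - 4)(5 + 6)] = 2/[(1)(11)] = 2/11


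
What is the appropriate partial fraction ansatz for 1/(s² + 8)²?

Repeated quadratic factor: (As + B)/(s² + 8) + (Cs + D)/(s² + 8)²


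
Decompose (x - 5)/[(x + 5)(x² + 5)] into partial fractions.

At x=-5: P = (1·(-5) - 5)/((-5)² + 5) = -1/3. Q = -P = 1/3, R = 1 - (-5)·P = -2/3
Result: (-1/3)/(x + 5) + ((1/3)x - 2/3)/(x² + 5)


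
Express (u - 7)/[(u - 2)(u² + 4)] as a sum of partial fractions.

At u=2: A = (1·2 - 7)/(2² + 4) = -5/8. B = -A = 5/8, C = 1 - 2·A = 9/4
Result: (-5/8)/(u - 2) + ((5/8)u + 9/4)/(u² + 4)


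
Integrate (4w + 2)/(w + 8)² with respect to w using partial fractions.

Decompose: A = 4, B = 4·(-8) + 2 = -30, so (4w + 2)/(w + 8)² = 4/(w + 8) - 30/(w + 8)². Integrate: ∫ A/(w + 8) dw = 4 ln|(w + 8)|; ∫ B/(w + 8)² dw = 30/(w + 8). Sum: 4 ln|(w + 8)| + 30/(w + 8) + C


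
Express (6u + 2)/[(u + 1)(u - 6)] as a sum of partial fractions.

At u=-1: α = (6·(-1) + 2)/(-1 - 6) = 4/7. At u=6: β = (6·6 + 2)/(6 + 1) = 38/7
Result: (4/7)/(u + 1) + (38/7)/(u - 6)


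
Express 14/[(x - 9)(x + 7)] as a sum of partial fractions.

14/(x - 9)(x + 7) = A/(x - 9) + B/(x + 7). A = 14/(9 + 7) = 7/8, B = 14/(-7 - 9) = -7/8
Result: (7/8)/(x - 9) - (7/8)/(x + 7)


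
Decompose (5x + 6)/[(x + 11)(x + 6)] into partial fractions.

At x=-11: α = (5·(-11) + 6)/(-11 + 6) = 49/5. At x=-6: β = (5·(-6) + 6)/(-6 + 11) = -24/5
Result: (49/5)/(x + 11) - (24/5)/(x + 6)


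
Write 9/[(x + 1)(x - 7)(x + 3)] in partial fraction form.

Using cover-up method: A = -9/16, B = 9/80, C = 9/20
Result: (-9/16)/(x + 1) + (9/80)/(x - 7) + (9/20)/(x + 3)


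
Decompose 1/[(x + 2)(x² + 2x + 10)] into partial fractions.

Cover-up at x = -2: α = 1/((-2)² + 2·(-2) + 10) = 1/10. Then β = -α = -1/10, γ = -α·(2 - 2) = 0
Result: (1/10)/(x + 2) - ((1/10)x)/(x² + 2x + 10)


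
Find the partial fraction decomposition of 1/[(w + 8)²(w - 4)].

Cover-up at w=4: C = 1/(4 + 8)² = 1/144. Cover-up at w=-8: B = 1/(-8 - 4) = -1/12. Comparing w² coeff: A = -C = -1/144
Result: (-1/144)/(w + 8) - (1/12)/(w + 8)² + (1/144)/(w - 4)


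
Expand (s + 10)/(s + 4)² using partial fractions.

(s + 10) = P(s + 4) + Q. At s = -4: Q = 1·(-4) + 10 = 6. Coeff of s: P = 1
Result: 1/(s + 4) + 6/(s + 4)²


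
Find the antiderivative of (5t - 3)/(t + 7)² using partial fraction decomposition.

Decompose: A = 5, B = 5·(-7) - 3 = -38, so (5t - 3)/(t + 7)² = 5/(t + 7) - 38/(t + 7)². Integrate: ∫ A/(t + 7) dt = 5 ln|(t + 7)|; ∫ B/(t + 7)² dt = 38/(t + 7). Sum: 5 ln|(t + 7)| + 38/(t + 7) + C


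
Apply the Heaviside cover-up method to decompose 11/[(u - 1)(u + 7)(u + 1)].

Cover (u - 1), u=1: P = 11/[(1 + 7)(1 + 1)] = 11/16. Cover (u + 7), u=-7: Q = 11/[(-7 - 1)(-7 + 1)] = 11/48. Cover (u + 1), u=-1: R = 11/[(-1 - 1)(-1 + 7)] = -11/12.
Result: (11/16)/(u - 1) + (11/48)/(u + 7) - (11/12)/(u + 1)


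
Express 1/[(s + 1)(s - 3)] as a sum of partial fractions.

1/(s + 1)(s - 3) = P/(s + 1) + Q/(s - 3). P = 1/(-1 - 3) = -1/4, Q = 1/(3 + 1) = 1/4
Result: (-1/4)/(s + 1) + (1/4)/(s - 3)


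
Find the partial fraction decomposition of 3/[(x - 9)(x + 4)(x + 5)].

Using cover-up method: A = 3/182, B = -3/13, C = 3/14
Result: (3/182)/(x - 9) - (3/13)/(x + 4) + (3/14)/(x + 5)


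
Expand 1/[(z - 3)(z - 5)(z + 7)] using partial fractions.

Using cover-up method: α = -1/20, β = 1/24, γ = 1/120
Result: (-1/20)/(z - 3) + (1/24)/(z - 5) + (1/120)/(z + 7)


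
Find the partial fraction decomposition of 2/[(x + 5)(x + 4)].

2/(x + 5)(x + 4) = P/(x + 5) + Q/(x + 4). P = 2/(-5 + 4) = -2, Q = 2/(-4 + 5) = 2
Result: -2/(x + 5) + 2/(x + 4)


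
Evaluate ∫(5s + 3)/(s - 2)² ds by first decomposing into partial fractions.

Decompose: A = 5, B = 5·2 + 3 = 13, so (5s + 3)/(s - 2)² = 5/(s - 2) + 13/(s - 2)². Integrate: ∫ A/(s - 2) ds = 5 ln|(s - 2)|; ∫ B/(s - 2)² ds = -13/(s - 2). Sum: 5 ln|(s - 2)| - 13/(s - 2) + C


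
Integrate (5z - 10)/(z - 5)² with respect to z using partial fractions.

Decompose: A = 5, B = 5·5 - 10 = 15, so (5z - 10)/(z - 5)² = 5/(z - 5) + 15/(z - 5)². Integrate: ∫ A/(z - 5) dz = 5 ln|(z - 5)|; ∫ B/(z - 5)² dz = -15/(z - 5). Sum: 5 ln|(z - 5)| - 15/(z - 5) + C


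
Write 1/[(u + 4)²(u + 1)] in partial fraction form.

Cover-up at u=-1: R = 1/(-1 + 4)² = 1/9. Cover-up at u=-4: Q = 1/(-4 + 1) = -1/3. Comparing u² coeff: P = -R = -1/9
Result: (-1/9)/(u + 4) - (1/3)/(u + 4)² + (1/9)/(u + 1)


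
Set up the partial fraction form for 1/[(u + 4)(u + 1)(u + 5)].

Three distinct linear factors: α/(u + 4) + β/(u + 1) + γ/(u + 5)


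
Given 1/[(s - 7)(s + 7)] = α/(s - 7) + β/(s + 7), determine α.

Cover-up at s = 7: α = 1/(7 + 7) = 1/14


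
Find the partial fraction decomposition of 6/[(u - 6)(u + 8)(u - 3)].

Using cover-up method: P = 1/7, Q = 3/77, R = -2/11
Result: (1/7)/(u - 6) + (3/77)/(u + 8) - (2/11)/(u - 3)


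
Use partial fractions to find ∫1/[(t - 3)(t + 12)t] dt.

Cover-up: α = 1/45, β = 1/180, γ = -1/36. Decomposition: (1/45)/(t - 3) + (1/180)/(t + 12) - (1/36)/t. Integrate each term: (1/45) ln|(t - 3)| + (1/180) ln|(t + 12)| - (1/36) ln|t| + C


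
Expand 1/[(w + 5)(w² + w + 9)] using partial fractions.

Cover-up at w = -5: P = 1/((-5)² + 1·(-5) + 9) = 1/29. Then Q = -P = -1/29, R = -P·(1 - 5) = 4/29
Result: (1/29)/(w + 5) - ((1/29)w - 4/29)/(w² + w + 9)


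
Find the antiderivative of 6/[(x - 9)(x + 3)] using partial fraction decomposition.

Decompose: 6/[(x - 9)(x + 3)] = (1/2)/(x - 9) - (1/2)/(x + 3). Integrate each term: (1/2) ln|(x - 9)| - (1/2) ln|(x + 3)| + C


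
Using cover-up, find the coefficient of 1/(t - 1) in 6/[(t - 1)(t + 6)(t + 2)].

Cover (t - 1), set t=1: 6/[(1 + 6)(1 + 2)] = 2/7


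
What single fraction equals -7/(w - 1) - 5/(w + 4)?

Common denominator (w - 1)(w + 4). Numerator: -7(w + 4) - 5(w - 1) = (-7w - 28) - (5w - 5) = -12w - 23
Result: (-12w - 23)/[(w - 1)(w + 4)]


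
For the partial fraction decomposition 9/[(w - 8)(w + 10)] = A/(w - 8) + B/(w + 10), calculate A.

Cover-up at w = 8: A = 9/(8 + 10) = 9/18 = 1/2


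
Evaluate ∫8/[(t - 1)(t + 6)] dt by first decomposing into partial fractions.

Decompose: 8/[(t - 1)(t + 6)] = (8/7)/(t - 1) - (8/7)/(t + 6). Integrate each term: (8/7) ln|(t - 1)| - (8/7) ln|(t + 6)| + C


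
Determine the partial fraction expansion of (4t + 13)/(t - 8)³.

(4t + 13) = A(t - 8)² + B(t - 8) + C. At t = 8: C = 4·8 + 13 = 45. Coefficients: A = 0, B = 4
Result: 4/(t - 8)² + 45/(t - 8)³


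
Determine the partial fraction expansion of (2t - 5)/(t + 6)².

(2t - 5) = A(t + 6) + B. At t = -6: B = 2·(-6) - 5 = -17. Coeff of t: A = 2
Result: 2/(t + 6) - 17/(t + 6)²


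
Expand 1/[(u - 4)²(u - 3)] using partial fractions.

Cover-up at u=3: C = 1/(3 - 4)² = 1. Cover-up at u=4: B = 1/(4 - 3) = 1. Comparing u² coeff: A = -C = -1
Result: -1/(u - 4) + 1/(u - 4)² + 1/(u - 3)


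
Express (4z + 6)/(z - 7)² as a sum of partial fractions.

(4z + 6) = A(z - 7) + B. At z = 7: B = 4·7 + 6 = 34. Coeff of z: A = 4
Result: 4/(z - 7) + 34/(z - 7)²


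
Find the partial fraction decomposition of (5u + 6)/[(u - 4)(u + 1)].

At u=4: P = (5·4 + 6)/(4 + 1) = 26/5. At u=-1: Q = (5·(-1) + 6)/(-1 - 4) = -1/5
Result: (26/5)/(u - 4) - (1/5)/(u + 1)


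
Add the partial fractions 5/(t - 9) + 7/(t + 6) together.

Common denominator (t - 9)(t + 6). Numerator: 5(t + 6) + 7(t - 9) = (5t + 30) + (7t - 63) = 12t - 33
Result: (12t - 33)/[(t - 9)(t + 6)]


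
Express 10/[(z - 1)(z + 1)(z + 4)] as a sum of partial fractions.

Using cover-up method: P = 1, Q = -5/3, R = 2/3
Result: 1/(z - 1) - (5/3)/(z + 1) + (2/3)/(z + 4)


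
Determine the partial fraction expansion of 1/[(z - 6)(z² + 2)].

Cover-up at z = 6: P = 1/(6² + 2) = 1/38. Then Q = -P = -1/38, R = -P·(0 + 6) = -3/19
Result: (1/38)/(z - 6) - ((1/38)z + 3/19)/(z² + 2)


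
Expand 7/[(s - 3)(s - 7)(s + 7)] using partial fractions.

Using cover-up method: A = -7/40, B = 1/8, C = 1/20
Result: (-7/40)/(s - 3) + (1/8)/(s - 7) + (1/20)/(s + 7)


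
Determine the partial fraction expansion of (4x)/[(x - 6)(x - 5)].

At x=6: P = (4·6 + 0)/(6 - 5) = 24. At x=5: Q = (4·5 + 0)/(5 - 6) = -20
Result: 24/(x - 6) - 20/(x - 5)


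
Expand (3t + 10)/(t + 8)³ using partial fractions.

(3t + 10) = P(t + 8)² + Q(t + 8) + R. At t = -8: R = 3·(-8) + 10 = -14. Coefficients: P = 0, Q = 3
Result: 3/(t + 8)² - 14/(t + 8)³


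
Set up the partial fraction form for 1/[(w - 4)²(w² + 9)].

Repeated linear + quadratic: α/(w - 4) + β/(w - 4)² + (γw + δ)/(w² + 9)


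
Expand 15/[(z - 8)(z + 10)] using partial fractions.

15/(z - 8)(z + 10) = P/(z - 8) + Q/(z + 10). P = 15/(8 + 10) = 5/6, Q = 15/(-10 - 8) = -5/6
Result: (5/6)/(z - 8) - (5/6)/(z + 10)


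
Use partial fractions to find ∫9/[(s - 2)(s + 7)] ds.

Decompose: 9/[(s - 2)(s + 7)] = 1/(s - 2) - 1/(s + 7). Integrate each term: ln|(s - 2)| - ln|(s + 7)| + C


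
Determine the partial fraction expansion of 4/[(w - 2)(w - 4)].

4/(w - 2)(w - 4) = α/(w - 2) + β/(w - 4). α = 4/(2 - 4) = -2, β = 4/(4 - 2) = 2
Result: -2/(w - 2) + 2/(w - 4)


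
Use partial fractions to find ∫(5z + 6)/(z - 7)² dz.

Decompose: A = 5, B = 5·7 + 6 = 41, so (5z + 6)/(z - 7)² = 5/(z - 7) + 41/(z - 7)². Integrate: ∫ A/(z - 7) dz = 5 ln|(z - 7)|; ∫ B/(z - 7)² dz = -41/(z - 7). Sum: 5 ln|(z - 7)| - 41/(z - 7) + C


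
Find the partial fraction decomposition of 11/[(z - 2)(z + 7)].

11/(z - 2)(z + 7) = A/(z - 2) + B/(z + 7). A = 11/(2 + 7) = 11/9, B = 11/(-7 - 2) = -11/9
Result: (11/9)/(z - 2) - (11/9)/(z + 7)


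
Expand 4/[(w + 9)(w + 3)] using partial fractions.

4/(w + 9)(w + 3) = A/(w + 9) + B/(w + 3). A = 4/(-9 + 3) = -2/3, B = 4/(-3 + 9) = 2/3
Result: (-2/3)/(w + 9) + (2/3)/(w + 3)


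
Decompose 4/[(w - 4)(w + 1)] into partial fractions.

4/(w - 4)(w + 1) = α/(w - 4) + β/(w + 1). α = 4/(4 + 1) = 4/5, β = 4/(-1 - 4) = -4/5
Result: (4/5)/(w - 4) - (4/5)/(w + 1)


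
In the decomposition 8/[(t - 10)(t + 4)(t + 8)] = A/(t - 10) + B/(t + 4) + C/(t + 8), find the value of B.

Cover-up at t = -4: B = 8/[(-4 - 10)(-4 + 8)] = 8/[(-14)(4)] = -8/56 = -1/7


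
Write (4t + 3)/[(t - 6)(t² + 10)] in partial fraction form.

At t=6: A = (4·6 + 3)/(6² + 10) = 27/46. B = -A = -27/46, C = 4 - 6·A = 11/23
Result: (27/46)/(t - 6) - ((27/46)t - 11/23)/(t² + 10)


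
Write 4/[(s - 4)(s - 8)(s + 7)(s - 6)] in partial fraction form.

Using Heaviside cover-up: (1/22)/(s - 4) + (1/30)/(s - 8) - (4/2145)/(s + 7) - (1/13)/(s - 6)


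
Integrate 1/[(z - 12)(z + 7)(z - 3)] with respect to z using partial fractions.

Cover-up: α = 1/171, β = 1/190, γ = -1/90. Decomposition: (1/171)/(z - 12) + (1/190)/(z + 7) - (1/90)/(z - 3). Integrate each term: (1/171) ln|(z - 12)| + (1/190) ln|(z + 7)| - (1/90) ln|(z - 3)| + C


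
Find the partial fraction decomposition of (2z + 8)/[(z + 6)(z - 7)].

At z=-6: P = (2·(-6) + 8)/(-6 - 7) = 4/13. At z=7: Q = (2·7 + 8)/(7 + 6) = 22/13
Result: (4/13)/(z + 6) + (22/13)/(z - 7)


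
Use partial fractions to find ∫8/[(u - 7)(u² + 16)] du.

Cover-up at u=7: α = 8/(7²+16) = 8/65. Coeff matching: β = -8/65, γ = -56/65. Decomposition: (8/65)/(u - 7) - ((8/65)u + 56/65)/(u² + 16). Integrate: linear → ln, quadratic → (1/2)ln + arctan: (8/65) ln|(u - 7)| - (4/65) ln(u² + 16) - (14/65) arctan(u/4) + C


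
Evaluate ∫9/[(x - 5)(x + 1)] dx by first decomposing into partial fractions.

Decompose: 9/[(x - 5)(x + 1)] = (3/2)/(x - 5) - (3/2)/(x + 1). Integrate each term: (3/2) ln|(x - 5)| - (3/2) ln|(x + 1)| + C


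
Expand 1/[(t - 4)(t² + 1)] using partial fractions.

Cover-up at t = 4: P = 1/(4² + 1) = 1/17. Then Q = -P = -1/17, R = -P·(0 + 4) = -4/17
Result: (1/17)/(t - 4) - ((1/17)t + 4/17)/(t² + 1)


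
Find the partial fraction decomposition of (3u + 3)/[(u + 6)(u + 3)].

At u=-6: P = (3·(-6) + 3)/(-6 + 3) = 5. At u=-3: Q = (3·(-3) + 3)/(-3 + 6) = -2
Result: 5/(u + 6) - 2/(u + 3)


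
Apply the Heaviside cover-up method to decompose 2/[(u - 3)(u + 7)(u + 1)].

Cover (u - 3), u=3: A = 2/[(3 + 7)(3 + 1)] = 1/20. Cover (u + 7), u=-7: B = 2/[(-7 - 3)(-7 + 1)] = 1/30. Cover (u + 1), u=-1: C = 2/[(-1 - 3)(-1 + 7)] = -1/12.
Result: (1/20)/(u - 3) + (1/30)/(u + 7) - (1/12)/(u + 1)


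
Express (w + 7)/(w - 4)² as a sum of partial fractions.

(w + 7) = P(w - 4) + Q. At w = 4: Q = 1·4 + 7 = 11. Coeff of w: P = 1
Result: 1/(w - 4) + 11/(w - 4)²


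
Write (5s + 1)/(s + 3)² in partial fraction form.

(5s + 1) = P(s + 3) + Q. At s = -3: Q = 5·(-3) + 1 = -14. Coeff of s: P = 5
Result: 5/(s + 3) - 14/(s + 3)²


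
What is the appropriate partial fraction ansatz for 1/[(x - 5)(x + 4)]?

Distinct linear factors: A/(x - 5) + B/(x + 4)


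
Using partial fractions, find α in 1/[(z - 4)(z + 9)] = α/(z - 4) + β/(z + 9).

Cover-up at z = 4: α = 1/(4 + 9) = 1/13


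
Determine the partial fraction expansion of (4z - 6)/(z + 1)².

(4z - 6) = A(z + 1) + B. At z = -1: B = 4·(-1) - 6 = -10. Coeff of z: A = 4
Result: 4/(z + 1) - 10/(z + 1)²


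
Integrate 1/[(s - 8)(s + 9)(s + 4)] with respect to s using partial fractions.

Cover-up: A = 1/204, B = 1/85, C = -1/60. Decomposition: (1/204)/(s - 8) + (1/85)/(s + 9) - (1/60)/(s + 4). Integrate each term: (1/204) ln|(s - 8)| + (1/85) ln|(s + 9)| - (1/60) ln|(s + 4)| + C


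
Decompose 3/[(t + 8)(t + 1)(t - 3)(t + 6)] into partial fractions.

Using Heaviside cover-up: (-3/154)/(t + 8) - (3/140)/(t + 1) + (1/132)/(t - 3) + (1/30)/(t + 6)


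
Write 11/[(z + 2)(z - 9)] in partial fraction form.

11/(z + 2)(z - 9) = A/(z + 2) + B/(z - 9). A = 11/(-2 - 9) = -1, B = 11/(9 + 2) = 1
Result: -1/(z + 2) + 1/(z - 9)


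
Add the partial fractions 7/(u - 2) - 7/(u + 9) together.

Common denominator (u - 2)(u + 9). Numerator: 7(u + 9) - 7(u - 2) = (7u + 63) - (7u - 14) = 77
Result: (77)/[(u - 2)(u + 9)]


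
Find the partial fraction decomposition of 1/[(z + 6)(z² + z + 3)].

Cover-up at z = -6: A = 1/((-6)² + 1·(-6) + 3) = 1/33. Then B = -A = -1/33, C = -A·(1 - 6) = 5/33
Result: (1/33)/(z + 6) - ((1/33)z - 5/33)/(z² + z + 3)


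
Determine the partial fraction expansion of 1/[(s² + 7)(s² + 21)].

Coefficient matching gives A = C = 0, B = 1/(21-7) = 1/14, D = -B = -1/14
Result: (1/14)/(s² + 7) - (1/14)/(s² + 21)


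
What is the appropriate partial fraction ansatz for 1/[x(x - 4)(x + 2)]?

Three distinct linear factors: A/x + B/(x - 4) + C/(x + 2)


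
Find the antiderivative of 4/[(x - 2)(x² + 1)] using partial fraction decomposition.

Cover-up at x=2: α = 4/(2²+1) = 4/5. Coeff matching: β = -4/5, γ = -8/5. Decomposition: (4/5)/(x - 2) - ((4/5)x + 8/5)/(x² + 1). Integrate: linear → ln, quadratic → (1/2)ln + arctan: (4/5) ln|(x - 2)| - (2/5) ln(x² + 1) - (8/5) arctan(x) + C


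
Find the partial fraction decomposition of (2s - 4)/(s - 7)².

(2s - 4) = A(s - 7) + B. At s = 7: B = 2·7 - 4 = 10. Coeff of s: A = 2
Result: 2/(s - 7) + 10/(s - 7)²


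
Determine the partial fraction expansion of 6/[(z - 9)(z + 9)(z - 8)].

Using cover-up method: α = 1/3, β = 1/51, γ = -6/17
Result: (1/3)/(z - 9) + (1/51)/(z + 9) - (6/17)/(z - 8)


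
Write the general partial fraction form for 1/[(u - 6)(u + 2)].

Distinct linear factors: α/(u - 6) + β/(u + 2)


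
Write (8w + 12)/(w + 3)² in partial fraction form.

(8w + 12) = P(w + 3) + Q. At w = -3: Q = 8·(-3) + 12 = -12. Coeff of w: P = 8
Result: 8/(w + 3) - 12/(w + 3)²


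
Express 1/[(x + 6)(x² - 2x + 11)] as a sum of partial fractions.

Cover-up at x = -6: A = 1/((-6)² - 2·(-6) + 11) = 1/59. Then B = -A = -1/59, C = -A·(-2 - 6) = 8/59
Result: (1/59)/(x + 6) - ((1/59)x - 8/59)/(x² - 2x + 11)


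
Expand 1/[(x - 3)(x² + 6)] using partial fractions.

Cover-up at x = 3: α = 1/(3² + 6) = 1/15. Then β = -α = -1/15, γ = -α·(0 + 3) = -1/5
Result: (1/15)/(x - 3) - ((1/15)x + 1/5)/(x² + 6)


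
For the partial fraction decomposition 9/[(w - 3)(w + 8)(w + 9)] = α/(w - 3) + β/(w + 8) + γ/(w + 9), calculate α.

Cover-up at w = 3: α = 9/[(3 + 8)(3 + 9)] = 9/[(11)(12)] = 9/132 = 3/44


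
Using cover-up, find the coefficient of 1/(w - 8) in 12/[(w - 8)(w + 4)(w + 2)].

Cover (w - 8), set w=8: 12/[(8 + 4)(8 + 2)] = 1/10


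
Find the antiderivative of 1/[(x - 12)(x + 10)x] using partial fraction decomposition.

Cover-up: A = 1/264, B = 1/220, C = -1/120. Decomposition: (1/264)/(x - 12) + (1/220)/(x + 10) - (1/120)/x. Integrate each term: (1/264) ln|(x - 12)| + (1/220) ln|(x + 10)| - (1/120) ln|x| + C


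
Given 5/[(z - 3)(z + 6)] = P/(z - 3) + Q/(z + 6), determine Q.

Cover-up at z = -6: Q = 5/(-6 - 3) = -5/9


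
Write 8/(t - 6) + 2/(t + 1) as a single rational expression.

Common denominator (t - 6)(t + 1). Numerator: 8(t + 1) + 2(t - 6) = (8t + 8) + (2t - 12) = 10t - 4
Result: (10t - 4)/[(t - 6)(t + 1)]


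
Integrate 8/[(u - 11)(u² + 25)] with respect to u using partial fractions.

Cover-up at u=11: α = 8/(11²+25) = 4/73. Coeff matching: β = -4/73, γ = -44/73. Decomposition: (4/73)/(u - 11) - ((4/73)u + 44/73)/(u² + 25). Integrate: linear → ln, quadratic → (1/2)ln + arctan: (4/73) ln|(u - 11)| - (2/73) ln(u² + 25) - (44/365) arctan(u/5) + C


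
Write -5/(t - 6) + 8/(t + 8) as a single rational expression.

Common denominator (t - 6)(t + 8). Numerator: -5(t + 8) + 8(t - 6) = (-5t - 40) + (8t - 48) = 3t - 88
Result: (3t - 88)/[(t - 6)(t + 8)]


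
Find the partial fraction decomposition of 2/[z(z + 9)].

2/z(z + 9) = A/z + B/(z + 9). A = 2/(0 + 9) = 2/9, B = 2/(-9 - 0) = -2/9
Result: (2/9)/z - (2/9)/(z + 9)


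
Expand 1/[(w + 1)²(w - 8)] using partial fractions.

Cover-up at w=8: γ = 1/(8 + 1)² = 1/81. Cover-up at w=-1: β = 1/(-1 - 8) = -1/9. Comparing w² coeff: α = -γ = -1/81
Result: (-1/81)/(w + 1) - (1/9)/(w + 1)² + (1/81)/(w - 8)


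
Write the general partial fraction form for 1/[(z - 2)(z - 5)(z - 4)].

Three distinct linear factors: P/(z - 2) + Q/(z - 5) + R/(z - 4)


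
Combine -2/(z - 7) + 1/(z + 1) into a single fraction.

Common denominator (z - 7)(z + 1). Numerator: -2(z + 1) + 1(z - 7) = (-2z - 2) + (z - 7) = -z - 9
Result: (-z - 9)/[(z - 7)(z + 1)]


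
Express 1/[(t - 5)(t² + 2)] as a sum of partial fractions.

Cover-up at t = 5: α = 1/(5² + 2) = 1/27. Then β = -α = -1/27, γ = -α·(0 + 5) = -5/27
Result: (1/27)/(t - 5) - ((1/27)t + 5/27)/(t² + 2)


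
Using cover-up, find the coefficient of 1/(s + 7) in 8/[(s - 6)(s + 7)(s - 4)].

Cover (s + 7), set s=-7: 8/[(-7 - 6)(-7 - 4)] = 8/143


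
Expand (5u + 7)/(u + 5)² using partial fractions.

(5u + 7) = α(u + 5) + β. At u = -5: β = 5·(-5) + 7 = -18. Coeff of u: α = 5
Result: 5/(u + 5) - 18/(u + 5)²


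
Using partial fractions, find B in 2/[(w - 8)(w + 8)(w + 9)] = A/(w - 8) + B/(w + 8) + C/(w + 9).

Cover-up at w = -8: B = 2/[(-8 - 8)(-8 + 9)] = 2/[(-16)(1)] = -2/16 = -1/8


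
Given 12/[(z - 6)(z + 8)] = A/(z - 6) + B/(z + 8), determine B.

Cover-up at z = -8: B = 12/(-8 - 6) = -12/14 = -6/7


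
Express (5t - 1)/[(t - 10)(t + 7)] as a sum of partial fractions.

At t=10: α = (5·10 - 1)/(10 + 7) = 49/17. At t=-7: β = (5·(-7) - 1)/(-7 - 10) = 36/17
Result: (49/17)/(t - 10) + (36/17)/(t + 7)


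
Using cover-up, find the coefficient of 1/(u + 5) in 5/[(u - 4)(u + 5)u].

Cover (u + 5), set u=-5: 5/[(-5 - 4)(-5 - 0)] = 1/9


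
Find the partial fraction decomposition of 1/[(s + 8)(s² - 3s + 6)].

Cover-up at s = -8: A = 1/((-8)² - 3·(-8) + 6) = 1/94. Then B = -A = -1/94, C = -A·(-3 - 8) = 11/94
Result: (1/94)/(s + 8) - ((1/94)s - 11/94)/(s² - 3s + 6)


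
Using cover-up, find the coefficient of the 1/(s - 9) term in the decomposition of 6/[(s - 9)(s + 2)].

Cover (s - 9), set s=9: 6/((s + 2) at s=9) = 6/(11) = 6/11


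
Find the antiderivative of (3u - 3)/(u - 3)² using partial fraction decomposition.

Decompose: α = 3, β = 3·3 - 3 = 6, so (3u - 3)/(u - 3)² = 3/(u - 3) + 6/(u - 3)². Integrate: ∫ α/(u - 3) du = 3 ln|(u - 3)|; ∫ β/(u - 3)² du = -6/(u - 3). Sum: 3 ln|(u - 3)| - 6/(u - 3) + C


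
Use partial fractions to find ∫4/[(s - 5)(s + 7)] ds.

Decompose: 4/[(s - 5)(s + 7)] = (1/3)/(s - 5) - (1/3)/(s + 7). Integrate each term: (1/3) ln|(s - 5)| - (1/3) ln|(s + 7)| + C


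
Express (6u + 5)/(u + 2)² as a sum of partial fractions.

(6u + 5) = P(u + 2) + Q. At u = -2: Q = 6·(-2) + 5 = -7. Coeff of u: P = 6
Result: 6/(u + 2) - 7/(u + 2)²


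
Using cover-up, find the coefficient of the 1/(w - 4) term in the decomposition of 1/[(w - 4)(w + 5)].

Cover (w - 4), set w=4: 1/((w + 5) at w=4) = 1/(9) = 1/9


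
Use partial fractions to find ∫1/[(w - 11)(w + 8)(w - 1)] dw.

Cover-up: A = 1/190, B = 1/171, C = -1/90. Decomposition: (1/190)/(w - 11) + (1/171)/(w + 8) - (1/90)/(w - 1). Integrate each term: (1/190) ln|(w - 11)| + (1/171) ln|(w + 8)| - (1/90) ln|(w - 1)| + C


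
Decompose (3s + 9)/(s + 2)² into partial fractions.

(3s + 9) = P(s + 2) + Q. At s = -2: Q = 3·(-2) + 9 = 3. Coeff of s: P = 3
Result: 3/(s + 2) + 3/(s + 2)²


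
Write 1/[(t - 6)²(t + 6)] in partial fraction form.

Cover-up at t=-6: C = 1/(-6 - 6)² = 1/144. Cover-up at t=6: B = 1/(6 + 6) = 1/12. Comparing t² coeff: A = -C = -1/144
Result: (-1/144)/(t - 6) + (1/12)/(t - 6)² + (1/144)/(t + 6)


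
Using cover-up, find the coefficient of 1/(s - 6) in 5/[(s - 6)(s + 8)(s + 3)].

Cover (s - 6), set s=6: 5/[(6 + 8)(6 + 3)] = 5/126


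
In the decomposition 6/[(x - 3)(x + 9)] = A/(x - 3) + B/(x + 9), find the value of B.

Cover-up at x = -9: B = 6/(-9 - 3) = -6/12 = -1/2


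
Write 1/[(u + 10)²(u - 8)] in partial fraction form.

Cover-up at u=8: R = 1/(8 + 10)² = 1/324. Cover-up at u=-10: Q = 1/(-10 - 8) = -1/18. Comparing u² coeff: P = -R = -1/324
Result: (-1/324)/(u + 10) - (1/18)/(u + 10)² + (1/324)/(u - 8)


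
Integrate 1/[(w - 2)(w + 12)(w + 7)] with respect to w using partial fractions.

Cover-up: α = 1/126, β = 1/70, γ = -1/45. Decomposition: (1/126)/(w - 2) + (1/70)/(w + 12) - (1/45)/(w + 7). Integrate each term: (1/126) ln|(w - 2)| + (1/70) ln|(w + 12)| - (1/45) ln|(w + 7)| + C


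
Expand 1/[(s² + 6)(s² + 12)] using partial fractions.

Coefficient matching gives P = R = 0, Q = 1/(12-6) = 1/6, S = -Q = -1/6
Result: (1/6)/(s² + 6) - (1/6)/(s² + 12)


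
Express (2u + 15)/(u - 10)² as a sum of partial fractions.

(2u + 15) = P(u - 10) + Q. At u = 10: Q = 2·10 + 15 = 35. Coeff of u: P = 2
Result: 2/(u - 10) + 35/(u - 10)²


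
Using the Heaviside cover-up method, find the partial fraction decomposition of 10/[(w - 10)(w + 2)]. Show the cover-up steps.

Cover (w - 10): set w=10, get A = 10/(10 + 2) = 5/6. Cover (w + 2): set w=-2, get B = 10/(-2 - 10) = -5/6.
Result: (5/6)/(w - 10) - (5/6)/(w + 2)


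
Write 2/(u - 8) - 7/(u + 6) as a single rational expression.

Common denominator (u - 8)(u + 6). Numerator: 2(u + 6) - 7(u - 8) = (2u + 12) - (7u - 56) = -5u + 68
Result: (-5u + 68)/[(u - 8)(u + 6)]


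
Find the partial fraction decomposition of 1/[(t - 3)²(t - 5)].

Cover-up at t=5: R = 1/(5 - 3)² = 1/4. Cover-up at t=3: Q = 1/(3 - 5) = -1/2. Comparing t² coeff: P = -R = -1/4
Result: (-1/4)/(t - 3) - (1/2)/(t - 3)² + (1/4)/(t - 5)


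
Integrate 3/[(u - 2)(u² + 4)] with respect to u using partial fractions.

Cover-up at u=2: A = 3/(2²+4) = 3/8. Coeff matching: B = -3/8, C = -3/4. Decomposition: (3/8)/(u - 2) - ((3/8)u + 3/4)/(u² + 4). Integrate: linear → ln, quadratic → (1/2)ln + arctan: (3/8) ln|(u - 2)| - (3/16) ln(u² + 4) - (3/8) arctan(u/2) + C


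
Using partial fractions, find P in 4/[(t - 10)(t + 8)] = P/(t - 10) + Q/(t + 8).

Cover-up at t = 10: P = 4/(10 + 8) = 4/18 = 2/9


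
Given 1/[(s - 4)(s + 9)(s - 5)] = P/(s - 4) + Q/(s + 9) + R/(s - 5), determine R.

Cover-up at s = 5: R = 1/[(5 - 4)(5 + 9)] = 1/[(1)(14)] = 1/14


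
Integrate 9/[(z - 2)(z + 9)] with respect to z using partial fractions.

Decompose: 9/[(z - 2)(z + 9)] = (9/11)/(z - 2) - (9/11)/(z + 9). Integrate each term: (9/11) ln|(z - 2)| - (9/11) ln|(z + 9)| + C


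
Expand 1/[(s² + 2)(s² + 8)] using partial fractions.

Coefficient matching gives P = R = 0, Q = 1/(8-2) = 1/6, S = -Q = -1/6
Result: (1/6)/(s² + 2) - (1/6)/(s² + 8)


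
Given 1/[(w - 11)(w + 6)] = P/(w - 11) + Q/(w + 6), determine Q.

Cover-up at w = -6: Q = 1/(-6 - 11) = -1/17


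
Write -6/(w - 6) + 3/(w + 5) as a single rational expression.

Common denominator (w - 6)(w + 5). Numerator: -6(w + 5) + 3(w - 6) = (-6w - 30) + (3w - 18) = -3w - 48
Result: (-3w - 48)/[(w - 6)(w + 5)]


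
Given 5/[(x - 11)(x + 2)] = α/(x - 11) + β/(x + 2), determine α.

Cover-up at x = 11: α = 5/(11 + 2) = 5/13


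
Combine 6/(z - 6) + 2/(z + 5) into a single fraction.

Common denominator (z - 6)(z + 5). Numerator: 6(z + 5) + 2(z - 6) = (6z + 30) + (2z - 12) = 8z + 18
Result: (8z + 18)/[(z - 6)(z + 5)]


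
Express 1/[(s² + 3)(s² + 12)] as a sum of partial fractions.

Coefficient matching gives P = R = 0, Q = 1/(12-3) = 1/9, S = -Q = -1/9
Result: (1/9)/(s² + 3) - (1/9)/(s² + 12)


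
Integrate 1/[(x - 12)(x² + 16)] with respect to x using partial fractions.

Cover-up at x=12: P = 1/(12²+16) = 1/160. Coeff matching: Q = -1/160, R = -3/40. Decomposition: (1/160)/(x - 12) - ((1/160)x + 3/40)/(x² + 16). Integrate: linear → ln, quadratic → (1/2)ln + arctan: (1/160) ln|(x - 12)| - (1/320) ln(x² + 16) - (3/160) arctan(x/4) + C


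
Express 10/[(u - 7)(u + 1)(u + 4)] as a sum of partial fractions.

Using cover-up method: A = 5/44, B = -5/12, C = 10/33
Result: (5/44)/(u - 7) - (5/12)/(u + 1) + (10/33)/(u + 4)


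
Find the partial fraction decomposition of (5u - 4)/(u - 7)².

(5u - 4) = P(u - 7) + Q. At u = 7: Q = 5·7 - 4 = 31. Coeff of u: P = 5
Result: 5/(u - 7) + 31/(u - 7)²


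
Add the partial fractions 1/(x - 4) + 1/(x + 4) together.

Common denominator (x - 4)(x + 4). Numerator: 1(x + 4) + 1(x - 4) = (x + 4) + (x - 4) = 2x
Result: (2x)/[(x - 4)(x + 4)]


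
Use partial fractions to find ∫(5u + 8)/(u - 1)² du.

Decompose: P = 5, Q = 5·1 + 8 = 13, so (5u + 8)/(u - 1)² = 5/(u - 1) + 13/(u - 1)². Integrate: ∫ P/(u - 1) du = 5 ln|(u - 1)|; ∫ Q/(u - 1)² du = -13/(u - 1). Sum: 5 ln|(u - 1)| - 13/(u - 1) + C


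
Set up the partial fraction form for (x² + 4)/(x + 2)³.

Repeated linear factor (power 3): A/(x + 2) + B/(x + 2)² + C/(x + 2)³


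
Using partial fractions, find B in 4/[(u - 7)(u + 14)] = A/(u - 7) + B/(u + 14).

Cover-up at u = -14: B = 4/(-14 - 7) = -4/21


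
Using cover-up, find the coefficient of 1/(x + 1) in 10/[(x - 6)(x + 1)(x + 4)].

Cover (x + 1), set x=-1: 10/[(-1 - 6)(-1 + 4)] = -10/21


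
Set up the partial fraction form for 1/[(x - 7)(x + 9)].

Distinct linear factors: α/(x - 7) + β/(x + 9)


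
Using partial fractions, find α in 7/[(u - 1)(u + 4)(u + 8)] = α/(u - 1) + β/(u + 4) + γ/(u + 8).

Cover-up at u = 1: α = 7/[(1 + 4)(1 + 8)] = 7/[(5)(9)] = 7/45


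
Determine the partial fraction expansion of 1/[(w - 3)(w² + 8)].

Cover-up at w = 3: P = 1/(3² + 8) = 1/17. Then Q = -P = -1/17, R = -P·(0 + 3) = -3/17
Result: (1/17)/(w - 3) - ((1/17)w + 3/17)/(w² + 8)


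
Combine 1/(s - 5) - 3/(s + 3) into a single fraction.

Common denominator (s - 5)(s + 3). Numerator: 1(s + 3) - 3(s - 5) = (s + 3) - (3s - 15) = -2s + 18
Result: (-2s + 18)/[(s - 5)(s + 3)]


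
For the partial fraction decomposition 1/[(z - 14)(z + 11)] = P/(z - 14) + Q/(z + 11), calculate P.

Cover-up at z = 14: P = 1/(14 + 11) = 1/25


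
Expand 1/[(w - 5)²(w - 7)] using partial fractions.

Cover-up at w=7: C = 1/(7 - 5)² = 1/4. Cover-up at w=5: B = 1/(5 - 7) = -1/2. Comparing w² coeff: A = -C = -1/4
Result: (-1/4)/(w - 5) - (1/2)/(w - 5)² + (1/4)/(w - 7)


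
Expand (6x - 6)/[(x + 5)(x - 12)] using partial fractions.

At x=-5: P = (6·(-5) - 6)/(-5 - 12) = 36/17. At x=12: Q = (6·12 - 6)/(12 + 5) = 66/17
Result: (36/17)/(x + 5) + (66/17)/(x - 12)


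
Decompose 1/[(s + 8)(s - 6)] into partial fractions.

1/(s + 8)(s - 6) = α/(s + 8) + β/(s - 6). α = 1/(-8 - 6) = -1/14, β = 1/(6 + 8) = 1/14
Result: (-1/14)/(s + 8) + (1/14)/(s - 6)


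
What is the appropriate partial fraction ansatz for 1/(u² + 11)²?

Repeated quadratic factor: (Pu + Q)/(u² + 11) + (Ru + S)/(u² + 11)²


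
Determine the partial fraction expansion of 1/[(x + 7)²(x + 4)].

Cover-up at x=-4: C = 1/(-4 + 7)² = 1/9. Cover-up at x=-7: B = 1/(-7 + 4) = -1/3. Comparing x² coeff: A = -C = -1/9
Result: (-1/9)/(x + 7) - (1/3)/(x + 7)² + (1/9)/(x + 4)


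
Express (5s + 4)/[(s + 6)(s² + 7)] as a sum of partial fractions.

At s=-6: P = (5·(-6) + 4)/((-6)² + 7) = -26/43. Q = -P = 26/43, R = 5 - (-6)·P = 59/43
Result: (-26/43)/(s + 6) + ((26/43)s + 59/43)/(s² + 7)


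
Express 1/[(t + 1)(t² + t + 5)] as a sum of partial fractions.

Cover-up at t = -1: A = 1/((-1)² + 1·(-1) + 5) = 1/5. Then B = -A = -1/5, C = -A·(1 - 1) = 0
Result: (1/5)/(t + 1) - ((1/5)t)/(t² + t + 5)


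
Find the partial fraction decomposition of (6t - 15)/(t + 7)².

(6t - 15) = α(t + 7) + β. At t = -7: β = 6·(-7) - 15 = -57. Coeff of t: α = 6
Result: 6/(t + 7) - 57/(t + 7)²


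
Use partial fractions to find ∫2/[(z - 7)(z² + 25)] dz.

Cover-up at z=7: P = 2/(7²+25) = 1/37. Coeff matching: Q = -1/37, R = -7/37. Decomposition: (1/37)/(z - 7) - ((1/37)z + 7/37)/(z² + 25). Integrate: linear → ln, quadratic → (1/2)ln + arctan: (1/37) ln|(z - 7)| - (1/74) ln(z² + 25) - (7/185) arctan(z/5) + C


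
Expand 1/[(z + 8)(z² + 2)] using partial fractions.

Cover-up at z = -8: α = 1/((-8)² + 2) = 1/66. Then β = -α = -1/66, γ = -α·(0 - 8) = 4/33
Result: (1/66)/(z + 8) - ((1/66)z - 4/33)/(z² + 2)


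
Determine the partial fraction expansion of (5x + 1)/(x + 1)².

(5x + 1) = A(x + 1) + B. At x = -1: B = 5·(-1) + 1 = -4. Coeff of x: A = 5
Result: 5/(x + 1) - 4/(x + 1)²


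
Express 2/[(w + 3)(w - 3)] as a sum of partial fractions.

2/(w + 3)(w - 3) = A/(w + 3) + B/(w - 3). A = 2/(-3 - 3) = -1/3, B = 2/(3 + 3) = 1/3
Result: (-1/3)/(w + 3) + (1/3)/(w - 3)


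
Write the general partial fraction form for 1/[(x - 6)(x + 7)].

Distinct linear factors: A/(x - 6) + B/(x + 7)


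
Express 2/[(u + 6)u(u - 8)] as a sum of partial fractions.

Using cover-up method: P = 1/42, Q = -1/24, R = 1/56
Result: (1/42)/(u + 6) - (1/24)/u + (1/56)/(u - 8)


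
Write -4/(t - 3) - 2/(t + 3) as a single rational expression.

Common denominator (t - 3)(t + 3). Numerator: -4(t + 3) - 2(t - 3) = (-4t - 12) - (2t - 6) = -6t - 6
Result: (-6t - 6)/[(t - 3)(t + 3)]


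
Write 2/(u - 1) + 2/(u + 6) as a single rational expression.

Common denominator (u - 1)(u + 6). Numerator: 2(u + 6) + 2(u - 1) = (2u + 12) + (2u - 2) = 4u + 10
Result: (4u + 10)/[(u - 1)(u + 6)]


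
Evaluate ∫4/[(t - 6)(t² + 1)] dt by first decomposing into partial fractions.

Cover-up at t=6: A = 4/(6²+1) = 4/37. Coeff matching: B = -4/37, C = -24/37. Decomposition: (4/37)/(t - 6) - ((4/37)t + 24/37)/(t² + 1). Integrate: linear → ln, quadratic → (1/2)ln + arctan: (4/37) ln|(t - 6)| - (2/37) ln(t² + 1) - (24/37) arctan(t) + C


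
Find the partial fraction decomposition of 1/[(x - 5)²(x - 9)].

Cover-up at x=9: γ = 1/(9 - 5)² = 1/16. Cover-up at x=5: β = 1/(5 - 9) = -1/4. Comparing x² coeff: α = -γ = -1/16
Result: (-1/16)/(x - 5) - (1/4)/(x - 5)² + (1/16)/(x - 9)


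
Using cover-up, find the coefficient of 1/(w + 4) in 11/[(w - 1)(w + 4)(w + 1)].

Cover (w + 4), set w=-4: 11/[(-4 - 1)(-4 + 1)] = 11/15


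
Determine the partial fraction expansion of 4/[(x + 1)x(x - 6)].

Using cover-up method: A = 4/7, B = -2/3, C = 2/21
Result: (4/7)/(x + 1) - (2/3)/x + (2/21)/(x - 6)


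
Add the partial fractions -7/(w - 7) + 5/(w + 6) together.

Common denominator (w - 7)(w + 6). Numerator: -7(w + 6) + 5(w - 7) = (-7w - 42) + (5w - 35) = -2w - 77
Result: (-2w - 77)/[(w - 7)(w + 6)]


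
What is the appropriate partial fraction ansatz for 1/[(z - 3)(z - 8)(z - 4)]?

Three distinct linear factors: A/(z - 3) + B/(z - 8) + C/(z - 4)
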